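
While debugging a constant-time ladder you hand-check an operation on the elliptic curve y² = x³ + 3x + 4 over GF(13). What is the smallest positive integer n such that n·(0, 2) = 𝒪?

2P: tangent at (0, 2): λ = (3·0² + 3)/(2·2) ≡ 3/4. 4⁻¹ ≡ 10 (mod 13) since 4·10 = 40 ≡ 1, so λ ≡ 3·10 ≡ 4.
  x = λ² - 0 - 0 = 16 - 0 ≡ 3; y = λ·(0 - 3) - 2 ≡ 12. → (3, 12)
3P: (3, 12) + (0, 2). λ = (2 - 12)/(0 - 3) ≡ 3/10 mod 13. 10⁻¹ ≡ 4 (mod 13), so λ ≡ 12.
  x = λ² - 3 - 0 = 144 - 3 ≡ 11; y = λ·(3 - 11) - 12 ≡ 9. → (11, 9)
4P: (11, 9) + (0, 2). λ = (2 - 9)/(0 - 11) ≡ 6/2 mod 13. 2⁻¹ ≡ 7 (mod 13), so λ ≡ 3.
  x = λ² - 11 - 0 = 9 - 11 ≡ 11; y = λ·(11 - 11) - 9 ≡ 4. → (11, 4)
5P: (11, 4) + (0, 2). λ = (2 - 4)/(0 - 11) ≡ 11/2 mod 13. 2⁻¹ ≡ 7 (mod 13), so λ ≡ 12.
  x = λ² - 11 - 0 = 144 - 11 ≡ 3; y = λ·(11 - 3) - 4 ≡ 1. → (3, 1)
6P: (3, 1) + (0, 2). λ = (2 - 1)/(0 - 3) ≡ 1/10 mod 13. 10⁻¹ ≡ 4 (mod 13) since 10·4 = 40 ≡ 1, so λ ≡ 4.
  x = λ² - 3 - 0 = 16 - 3 ≡ 0; y = λ·(3 - 0) - 1 ≡ 11. → (0, 11)
7P: (0, 11) + (0, 2): same x and y₁ ≡ -y₂, so the sum is 𝒪.
7P = 𝒪, so the order is 7.

7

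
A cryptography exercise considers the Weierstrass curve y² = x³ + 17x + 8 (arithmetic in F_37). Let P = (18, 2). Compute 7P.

Double-and-add on 7 = (111)₂. Start with P = (18, 2) for the leading 1-bit.
double: tangent at (18, 2): λ = (3·18² + 17)/(2·2) ≡ 27/4. 4⁻¹ ≡ 28 (mod 37) since 4·28 = 112 ≡ 1, so λ ≡ 27·28 ≡ 16.
  x = λ² - 18 - 18 = 256 - 36 ≡ 35; y = λ·(18 - 35) - 2 ≡ 22. → (35, 22)
add P: (35, 22) + (18, 2). λ = (2 - 22)/(18 - 35) ≡ 17/20 mod 37. 20⁻¹ ≡ 13 (mod 37), so λ ≡ 36.
  x = λ² - 35 - 18 = 1296 - 53 ≡ 22; y = λ·(35 - 22) - 22 ≡ 2. → (22, 2)
double: tangent at (22, 2): λ = (3·22² + 17)/(2·2) ≡ 26/4. 4⁻¹ ≡ 28 (mod 37), so λ ≡ 26·28 ≡ 25.
  x = λ² - 22 - 22 = 625 - 44 ≡ 26; y = λ·(22 - 26) - 2 ≡ 9. → (26, 9)
add P: (26, 9) + (18, 2). λ = (2 - 9)/(18 - 26) ≡ 30/29 mod 37. 29⁻¹ ≡ 23 (mod 37) since 29·23 = 667 ≡ 1, so λ ≡ 24.
  x = λ² - 26 - 18 = 576 - 44 ≡ 14; y = λ·(26 - 14) - 9 ≡ 20. → (14, 20)

(14, 20)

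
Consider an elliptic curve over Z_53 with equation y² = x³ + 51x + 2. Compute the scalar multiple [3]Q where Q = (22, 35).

(22, 18)

Repeated addition: build up to 3Q.
2Q: tangent at (22, 35): λ = (3·22² + 51)/(2·35) ≡ 19/17. 17⁻¹ ≡ 25 (mod 53), so λ ≡ 19·25 ≡ 51.
  x = λ² - 22 - 22 = 2601 - 44 ≡ 13; y = λ·(22 - 13) - 35 ≡ 0. → (13, 0)
3Q: (13, 0) + (22, 35). λ = (35 - 0)/(22 - 13) ≡ 35/9 mod 53. 9⁻¹ ≡ 6 (mod 53), so λ ≡ 51.
  x = λ² - 13 - 22 = 2601 - 35 ≡ 22; y = λ·(13 - 22) - 0 ≡ 18. → (22, 18)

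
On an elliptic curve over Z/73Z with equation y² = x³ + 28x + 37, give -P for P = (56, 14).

(56, 59)

-(56, 14) = (56, -14 mod 73) = (56, 59).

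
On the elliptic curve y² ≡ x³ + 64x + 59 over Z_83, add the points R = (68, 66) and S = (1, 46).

(68, 66) + (1, 46). λ = (46 - 66)/(1 - 68) ≡ 63/16 mod 83. 16⁻¹ ≡ 26 (mod 83), so λ ≡ 61.
  x = λ² - 68 - 1 = 3721 - 69 ≡ 0; y = λ·(68 - 0) - 66 ≡ 15. → (0, 15)

(0, 15)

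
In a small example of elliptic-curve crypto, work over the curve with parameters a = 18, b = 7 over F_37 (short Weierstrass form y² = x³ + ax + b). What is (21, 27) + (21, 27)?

(31, 33)

tangent at (21, 27): λ = (3·21² + 18)/(2·27) ≡ 9/17. 17⁻¹ ≡ 24 (mod 37) since 17·24 = 408 ≡ 1, so λ ≡ 9·24 ≡ 31.
  x = λ² - 21 - 21 = 961 - 42 ≡ 31; y = λ·(21 - 31) - 27 ≡ 33. → (31, 33)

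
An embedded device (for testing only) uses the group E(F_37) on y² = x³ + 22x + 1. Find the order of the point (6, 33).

8

2P: tangent at (6, 33): λ = (3·6² + 22)/(2·33) ≡ 19/29. 29⁻¹ ≡ 23 (mod 37), so λ ≡ 19·23 ≡ 30.
  x = λ² - 6 - 6 = 900 - 12 ≡ 0; y = λ·(6 - 0) - 33 ≡ 36. → (0, 36)
3P: (0, 36) + (6, 33). λ = (33 - 36)/(6 - 0) ≡ 34/6 mod 37. 6⁻¹ ≡ 31 (mod 37) since 6·31 = 186 ≡ 1, so λ ≡ 18.
  x = λ² - 0 - 6 = 324 - 6 ≡ 22; y = λ·(0 - 22) - 36 ≡ 12. → (22, 12)
4P: (22, 12) + (6, 33). λ = (33 - 12)/(6 - 22) ≡ 21/21 mod 37. 21⁻¹ ≡ 30 (mod 37), so λ ≡ 1.
  x = λ² - 22 - 6 = 1 - 28 ≡ 10; y = λ·(22 - 10) - 12 ≡ 0. → (10, 0)
5P: (10, 0) + (6, 33). λ = (33 - 0)/(6 - 10) ≡ 33/33 mod 37. 33⁻¹ ≡ 9 (mod 37), so λ ≡ 1.
  x = λ² - 10 - 6 = 1 - 16 ≡ 22; y = λ·(10 - 22) - 0 ≡ 25. → (22, 25)
6P: (22, 25) + (6, 33). λ = (33 - 25)/(6 - 22) ≡ 8/21 mod 37. 21⁻¹ ≡ 30 (mod 37), so λ ≡ 18.
  x = λ² - 22 - 6 = 324 - 28 ≡ 0; y = λ·(22 - 0) - 25 ≡ 1. → (0, 1)
7P: (0, 1) + (6, 33). λ = (33 - 1)/(6 - 0) ≡ 32/6 mod 37. 6⁻¹ ≡ 31 (mod 37), so λ ≡ 30.
  x = λ² - 0 - 6 = 900 - 6 ≡ 6; y = λ·(0 - 6) - 1 ≡ 4. → (6, 4)
8P: (6, 4) + (6, 33): same x and y₁ ≡ -y₂, so the sum is O.
8P = O, so the order is 8.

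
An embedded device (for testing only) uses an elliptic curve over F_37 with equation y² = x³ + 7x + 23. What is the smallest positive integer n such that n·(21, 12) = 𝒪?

2P: tangent at (21, 12): λ = (3·21² + 7)/(2·12) ≡ 35/24. 24⁻¹ ≡ 17 (mod 37), so λ ≡ 35·17 ≡ 3.
  x = λ² - 21 - 21 = 9 - 42 ≡ 4; y = λ·(21 - 4) - 12 ≡ 2. → (4, 2)
3P: (4, 2) + (21, 12). λ = (12 - 2)/(21 - 4) ≡ 10/17 mod 37. 17⁻¹ ≡ 24 (mod 37), so λ ≡ 18.
  x = λ² - 4 - 21 = 324 - 25 ≡ 3; y = λ·(4 - 3) - 2 ≡ 16. → (3, 16)
4P: (3, 16) + (21, 12). λ = (12 - 16)/(21 - 3) ≡ 33/18 mod 37. 18⁻¹ ≡ 35 (mod 37) since 18·35 = 630 ≡ 1, so λ ≡ 8.
  x = λ² - 3 - 21 = 64 - 24 ≡ 3; y = λ·(3 - 3) - 16 ≡ 21. → (3, 21)
5P: (3, 21) + (21, 12). λ = (12 - 21)/(21 - 3) ≡ 28/18 mod 37. 18⁻¹ ≡ 35 (mod 37), so λ ≡ 18.
  x = λ² - 3 - 21 = 324 - 24 ≡ 4; y = λ·(3 - 4) - 21 ≡ 35. → (4, 35)
6P: (4, 35) + (21, 12). λ = (12 - 35)/(21 - 4) ≡ 14/17 mod 37. 17⁻¹ ≡ 24 (mod 37) since 17·24 = 408 ≡ 1, so λ ≡ 3.
  x = λ² - 4 - 21 = 9 - 25 ≡ 21; y = λ·(4 - 21) - 35 ≡ 25. → (21, 25)
7P: (21, 25) + (21, 12): same x and y₁ ≡ -y₂, so the sum is 𝒪.
7P = 𝒪, so the order is 7.

7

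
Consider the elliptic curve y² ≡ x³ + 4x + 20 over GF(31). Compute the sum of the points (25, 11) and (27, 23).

(15, 18)

(25, 11) + (27, 23). λ = (23 - 11)/(27 - 25) ≡ 12/2 mod 31. 2⁻¹ ≡ 16 (mod 31) since 2·16 = 32 ≡ 1, so λ ≡ 6.
  x = λ² - 25 - 27 = 36 - 52 ≡ 15; y = λ·(25 - 15) - 11 ≡ 18. → (15, 18)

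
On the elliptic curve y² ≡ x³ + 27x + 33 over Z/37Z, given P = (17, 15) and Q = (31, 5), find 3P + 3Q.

(26, 25)

First 3P:
Repeated addition: build up to 3P.
2P: tangent at (17, 15): λ = (3·17² + 27)/(2·15) ≡ 6/30. 30⁻¹ ≡ 21 (mod 37) since 30·21 = 630 ≡ 1, so λ ≡ 6·21 ≡ 15.
  x = λ² - 17 - 17 = 225 - 34 ≡ 6; y = λ·(17 - 6) - 15 ≡ 2. → (6, 2)
3P: (6, 2) + (17, 15). λ = (15 - 2)/(17 - 6) ≡ 13/11 mod 37. 11⁻¹ ≡ 27 (mod 37), so λ ≡ 18.
  x = λ² - 6 - 17 = 324 - 23 ≡ 5; y = λ·(6 - 5) - 2 ≡ 16. → (5, 16)
3P = (5, 16).
Next 3Q:
Repeated addition: build up to 3Q.
2Q: tangent at (31, 5): λ = (3·31² + 27)/(2·5) ≡ 24/10. 10⁻¹ ≡ 26 (mod 37) since 10·26 = 260 ≡ 1, so λ ≡ 24·26 ≡ 32.
  x = λ² - 31 - 31 = 1024 - 62 ≡ 0; y = λ·(31 - 0) - 5 ≡ 25. → (0, 25)
3Q: (0, 25) + (31, 5). λ = (5 - 25)/(31 - 0) ≡ 17/31 mod 37. 31⁻¹ ≡ 6 (mod 37), so λ ≡ 28.
  x = λ² - 0 - 31 = 784 - 31 ≡ 13; y = λ·(0 - 13) - 25 ≡ 18. → (13, 18)
3Q = (13, 18).
Finally 3P + 3Q:
(5, 16) + (13, 18). λ = (18 - 16)/(13 - 5) ≡ 2/8 mod 37. 8⁻¹ ≡ 14 (mod 37) since 8·14 = 112 ≡ 1, so λ ≡ 28.
  x = λ² - 5 - 13 = 784 - 18 ≡ 26; y = λ·(5 - 26) - 16 ≡ 25. → (26, 25)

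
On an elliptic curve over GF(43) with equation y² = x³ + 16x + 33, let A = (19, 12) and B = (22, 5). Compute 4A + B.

First 4A:
Repeated addition: build up to 4A.
2A: tangent at (19, 12): λ = (3·19² + 16)/(2·12) ≡ 24/24. 24⁻¹ ≡ 9 (mod 43), so λ ≡ 24·9 ≡ 1.
  x = λ² - 19 - 19 = 1 - 38 ≡ 6; y = λ·(19 - 6) - 12 ≡ 1. → (6, 1)
3A: (6, 1) + (19, 12). λ = (12 - 1)/(19 - 6) ≡ 11/13 mod 43. 13⁻¹ ≡ 10 (mod 43) since 13·10 = 130 ≡ 1, so λ ≡ 24.
  x = λ² - 6 - 19 = 576 - 25 ≡ 35; y = λ·(6 - 35) - 1 ≡ 34. → (35, 34)
4A: (35, 34) + (19, 12). λ = (12 - 34)/(19 - 35) ≡ 21/27 mod 43. 27⁻¹ ≡ 8 (mod 43) since 27·8 = 216 ≡ 1, so λ ≡ 39.
  x = λ² - 35 - 19 = 1521 - 54 ≡ 5; y = λ·(35 - 5) - 34 ≡ 18. → (5, 18)
4A = (5, 18).
Finally 4A + B:
(5, 18) + (22, 5). λ = (5 - 18)/(22 - 5) ≡ 30/17 mod 43. 17⁻¹ ≡ 38 (mod 43) since 17·38 = 646 ≡ 1, so λ ≡ 22.
  x = λ² - 5 - 22 = 484 - 27 ≡ 27; y = λ·(5 - 27) - 18 ≡ 14. → (27, 14)

(27, 14)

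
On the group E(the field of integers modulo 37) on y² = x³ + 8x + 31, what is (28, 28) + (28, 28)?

tangent at (28, 28): λ = (3·28² + 8)/(2·28) ≡ 29/19. 19⁻¹ ≡ 2 (mod 37), so λ ≡ 29·2 ≡ 21.
  x = λ² - 28 - 28 = 441 - 56 ≡ 15; y = λ·(28 - 15) - 28 ≡ 23. → (15, 23)

(15, 23)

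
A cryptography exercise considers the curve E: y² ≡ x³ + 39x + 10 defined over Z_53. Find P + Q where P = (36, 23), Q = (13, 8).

(44, 34)

(36, 23) + (13, 8). λ = (8 - 23)/(13 - 36) ≡ 38/30 mod 53. 30⁻¹ ≡ 23 (mod 53) since 30·23 = 690 ≡ 1, so λ ≡ 26.
  x = λ² - 36 - 13 = 676 - 49 ≡ 44; y = λ·(36 - 44) - 23 ≡ 34. → (44, 34)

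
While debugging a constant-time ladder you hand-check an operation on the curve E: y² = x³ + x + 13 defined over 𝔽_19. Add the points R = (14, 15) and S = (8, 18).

(2, 17)

(14, 15) + (8, 18). λ = (18 - 15)/(8 - 14) ≡ 3/13 mod 19. 13⁻¹ ≡ 3 (mod 19), so λ ≡ 9.
  x = λ² - 14 - 8 = 81 - 22 ≡ 2; y = λ·(14 - 2) - 15 ≡ 17. → (2, 17)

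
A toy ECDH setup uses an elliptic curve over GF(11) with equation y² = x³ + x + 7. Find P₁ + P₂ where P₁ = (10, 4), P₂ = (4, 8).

(10, 4) + (4, 8). λ = (8 - 4)/(4 - 10) ≡ 4/5 mod 11. 5⁻¹ ≡ 9 (mod 11) since 5·9 = 45 ≡ 1, so λ ≡ 3.
  x = λ² - 10 - 4 = 9 - 14 ≡ 6; y = λ·(10 - 6) - 4 ≡ 8. → (6, 8)

(6, 8)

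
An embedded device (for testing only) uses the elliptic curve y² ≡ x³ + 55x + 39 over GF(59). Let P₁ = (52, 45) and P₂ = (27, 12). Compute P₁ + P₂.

(1, 53)

(52, 45) + (27, 12). λ = (12 - 45)/(27 - 52) ≡ 26/34 mod 59. 34⁻¹ ≡ 33 (mod 59) since 34·33 = 1122 ≡ 1, so λ ≡ 32.
  x = λ² - 52 - 27 = 1024 - 79 ≡ 1; y = λ·(52 - 1) - 45 ≡ 53. → (1, 53)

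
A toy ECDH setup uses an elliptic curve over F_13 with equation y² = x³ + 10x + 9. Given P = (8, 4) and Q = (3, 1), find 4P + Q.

First 4P:
Double-and-add on 4 = (100)₂. Start with P = (8, 4) for the leading 1-bit.
double: tangent at (8, 4): λ = (3·8² + 10)/(2·4) ≡ 7/8. 8⁻¹ ≡ 5 (mod 13) since 8·5 = 40 ≡ 1, so λ ≡ 7·5 ≡ 9.
  x = λ² - 8 - 8 = 81 - 16 ≡ 0; y = λ·(8 - 0) - 4 ≡ 3. → (0, 3)
double: tangent at (0, 3): λ = (3·0² + 10)/(2·3) ≡ 10/6. 6⁻¹ ≡ 11 (mod 13) since 6·11 = 66 ≡ 1, so λ ≡ 10·11 ≡ 6.
  x = λ² - 0 - 0 = 36 - 0 ≡ 10; y = λ·(0 - 10) - 3 ≡ 2. → (10, 2)
4P = (10, 2).
Finally 4P + Q:
(10, 2) + (3, 1). λ = (1 - 2)/(3 - 10) ≡ 12/6 mod 13. 6⁻¹ ≡ 11 (mod 13), so λ ≡ 2.
  x = λ² - 10 - 3 = 4 - 13 ≡ 4; y = λ·(10 - 4) - 2 ≡ 10. → (4, 10)

(4, 10)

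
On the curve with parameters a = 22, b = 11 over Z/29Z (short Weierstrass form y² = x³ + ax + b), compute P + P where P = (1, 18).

tangent at (1, 18): λ = (3·1² + 22)/(2·18) ≡ 25/7. 7⁻¹ ≡ 25 (mod 29), so λ ≡ 25·25 ≡ 16.
  x = λ² - 1 - 1 = 256 - 2 ≡ 22; y = λ·(1 - 22) - 18 ≡ 23. → (22, 23)

(22, 23)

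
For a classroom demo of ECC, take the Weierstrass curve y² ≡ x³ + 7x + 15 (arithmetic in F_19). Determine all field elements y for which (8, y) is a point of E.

none

x³ + 7x + 15 = 583 ≡ 13 (mod 19).
13 is a non-residue mod 19; no y exists.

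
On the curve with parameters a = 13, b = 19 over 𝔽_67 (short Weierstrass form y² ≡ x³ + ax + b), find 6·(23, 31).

(4, 66)

Write G = (23, 31).
Repeated addition: build up to 6G.
2G: tangent at (23, 31): λ = (3·23² + 13)/(2·31) ≡ 59/62. 62⁻¹ ≡ 40 (mod 67), so λ ≡ 59·40 ≡ 15.
  x = λ² - 23 - 23 = 225 - 46 ≡ 45; y = λ·(23 - 45) - 31 ≡ 41. → (45, 41)
3G: (45, 41) + (23, 31). λ = (31 - 41)/(23 - 45) ≡ 57/45 mod 67. 45⁻¹ ≡ 3 (mod 67), so λ ≡ 37.
  x = λ² - 45 - 23 = 1369 - 68 ≡ 28; y = λ·(45 - 28) - 41 ≡ 52. → (28, 52)
4G: (28, 52) + (23, 31). λ = (31 - 52)/(23 - 28) ≡ 46/62 mod 67. 62⁻¹ ≡ 40 (mod 67) since 62·40 = 2480 ≡ 1, so λ ≡ 31.
  x = λ² - 28 - 23 = 961 - 51 ≡ 39; y = λ·(28 - 39) - 52 ≡ 9. → (39, 9)
5G: (39, 9) + (23, 31). λ = (31 - 9)/(23 - 39) ≡ 22/51 mod 67. 51⁻¹ ≡ 46 (mod 67) since 51·46 = 2346 ≡ 1, so λ ≡ 7.
  x = λ² - 39 - 23 = 49 - 62 ≡ 54; y = λ·(39 - 54) - 9 ≡ 20. → (54, 20)
6G: (54, 20) + (23, 31). λ = (31 - 20)/(23 - 54) ≡ 11/36 mod 67. 36⁻¹ ≡ 54 (mod 67) since 36·54 = 1944 ≡ 1, so λ ≡ 58.
  x = λ² - 54 - 23 = 3364 - 77 ≡ 4; y = λ·(54 - 4) - 20 ≡ 66. → (4, 66)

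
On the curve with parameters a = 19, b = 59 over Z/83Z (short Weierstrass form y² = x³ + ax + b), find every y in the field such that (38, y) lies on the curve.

none

x³ + 19x + 59 = 55653 ≡ 43 (mod 83).
43 is a non-residue mod 83; no y exists.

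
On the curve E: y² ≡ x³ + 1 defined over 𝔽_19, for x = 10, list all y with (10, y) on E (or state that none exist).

x³ + 0x + 1 = 1001 ≡ 13 (mod 19).
13 is a non-residue mod 19; no y exists.

none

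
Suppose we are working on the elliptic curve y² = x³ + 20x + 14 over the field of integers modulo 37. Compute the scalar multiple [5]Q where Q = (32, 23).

O

Repeated addition: build up to 5Q.
2Q: tangent at (32, 23): λ = (3·32² + 20)/(2·23) ≡ 21/9. 9⁻¹ ≡ 33 (mod 37), so λ ≡ 21·33 ≡ 27.
  x = λ² - 32 - 32 = 729 - 64 ≡ 36; y = λ·(32 - 36) - 23 ≡ 17. → (36, 17)
3Q: (36, 17) + (32, 23). λ = (23 - 17)/(32 - 36) ≡ 6/33 mod 37. 33⁻¹ ≡ 9 (mod 37) since 33·9 = 297 ≡ 1, so λ ≡ 17.
  x = λ² - 36 - 32 = 289 - 68 ≡ 36; y = λ·(36 - 36) - 17 ≡ 20. → (36, 20)
4Q: (36, 20) + (32, 23). λ = (23 - 20)/(32 - 36) ≡ 3/33 mod 37. 33⁻¹ ≡ 9 (mod 37) since 33·9 = 297 ≡ 1, so λ ≡ 27.
  x = λ² - 36 - 32 = 729 - 68 ≡ 32; y = λ·(36 - 32) - 20 ≡ 14. → (32, 14)
5Q: (32, 14) + (32, 23): same x and y₁ ≡ -y₂, so the sum is O.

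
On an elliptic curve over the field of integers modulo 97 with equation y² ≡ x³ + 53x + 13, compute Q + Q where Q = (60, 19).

tangent at (60, 19): λ = (3·60² + 53)/(2·19) ≡ 86/38. 38⁻¹ ≡ 23 (mod 97) since 38·23 = 874 ≡ 1, so λ ≡ 86·23 ≡ 38.
  x = λ² - 60 - 60 = 1444 - 120 ≡ 63; y = λ·(60 - 63) - 19 ≡ 61. → (63, 61)

(63, 61)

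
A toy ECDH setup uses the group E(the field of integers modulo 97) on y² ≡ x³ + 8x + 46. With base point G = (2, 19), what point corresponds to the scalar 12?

(3, 0)

Repeated addition: build up to 12G.
2G: tangent at (2, 19): λ = (3·2² + 8)/(2·19) ≡ 20/38. 38⁻¹ ≡ 23 (mod 97), so λ ≡ 20·23 ≡ 72.
  x = λ² - 2 - 2 = 5184 - 4 ≡ 39; y = λ·(2 - 39) - 19 ≡ 33. → (39, 33)
3G: (39, 33) + (2, 19). λ = (19 - 33)/(2 - 39) ≡ 83/60 mod 97. 60⁻¹ ≡ 76 (mod 97), so λ ≡ 3.
  x = λ² - 39 - 2 = 9 - 41 ≡ 65; y = λ·(39 - 65) - 33 ≡ 83. → (65, 83)
4G: (65, 83) + (2, 19). λ = (19 - 83)/(2 - 65) ≡ 33/34 mod 97. 34⁻¹ ≡ 20 (mod 97), so λ ≡ 78.
  x = λ² - 65 - 2 = 6084 - 67 ≡ 3; y = λ·(65 - 3) - 83 ≡ 0. → (3, 0)
5G: (3, 0) + (2, 19). λ = (19 - 0)/(2 - 3) ≡ 19/96 mod 97. 96⁻¹ ≡ 96 (mod 97), so λ ≡ 78.
  x = λ² - 3 - 2 = 6084 - 5 ≡ 65; y = λ·(3 - 65) - 0 ≡ 14. → (65, 14)
6G: (65, 14) + (2, 19). λ = (19 - 14)/(2 - 65) ≡ 5/34 mod 97. 34⁻¹ ≡ 20 (mod 97), so λ ≡ 3.
  x = λ² - 65 - 2 = 9 - 67 ≡ 39; y = λ·(65 - 39) - 14 ≡ 64. → (39, 64)
7G: (39, 64) + (2, 19). λ = (19 - 64)/(2 - 39) ≡ 52/60 mod 97. 60⁻¹ ≡ 76 (mod 97), so λ ≡ 72.
  x = λ² - 39 - 2 = 5184 - 41 ≡ 2; y = λ·(39 - 2) - 64 ≡ 78. → (2, 78)
8G: (2, 78) + (2, 19): same x and y₁ ≡ -y₂, so the sum is the point at infinity.
9G: the point at infinity + (2, 19) = (2, 19) (identity).
10G: tangent at (2, 19): λ = (3·2² + 8)/(2·19) ≡ 20/38. 38⁻¹ ≡ 23 (mod 97) since 38·23 = 874 ≡ 1, so λ ≡ 20·23 ≡ 72.
  x = λ² - 2 - 2 = 5184 - 4 ≡ 39; y = λ·(2 - 39) - 19 ≡ 33. → (39, 33)
11G: (39, 33) + (2, 19). λ = (19 - 33)/(2 - 39) ≡ 83/60 mod 97. 60⁻¹ ≡ 76 (mod 97) since 60·76 = 4560 ≡ 1, so λ ≡ 3.
  x = λ² - 39 - 2 = 9 - 41 ≡ 65; y = λ·(39 - 65) - 33 ≡ 83. → (65, 83)
12G: (65, 83) + (2, 19). λ = (19 - 83)/(2 - 65) ≡ 33/34 mod 97. 34⁻¹ ≡ 20 (mod 97), so λ ≡ 78.
  x = λ² - 65 - 2 = 6084 - 67 ≡ 3; y = λ·(65 - 3) - 83 ≡ 0. → (3, 0)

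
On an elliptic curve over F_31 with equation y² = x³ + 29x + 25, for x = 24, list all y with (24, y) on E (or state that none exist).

x³ + 29x + 25 = 14545 ≡ 6 (mod 31).
6 is a non-residue mod 31; no y exists.

none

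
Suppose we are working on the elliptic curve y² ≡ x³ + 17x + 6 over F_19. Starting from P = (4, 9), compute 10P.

Repeated addition: build up to 10P.
2P: tangent at (4, 9): λ = (3·4² + 17)/(2·9) ≡ 8/18. 18⁻¹ ≡ 18 (mod 19), so λ ≡ 8·18 ≡ 11.
  x = λ² - 4 - 4 = 121 - 8 ≡ 18; y = λ·(4 - 18) - 9 ≡ 8. → (18, 8)
3P: (18, 8) + (4, 9). λ = (9 - 8)/(4 - 18) ≡ 1/5 mod 19. 5⁻¹ ≡ 4 (mod 19) since 5·4 = 20 ≡ 1, so λ ≡ 4.
  x = λ² - 18 - 4 = 16 - 22 ≡ 13; y = λ·(18 - 13) - 8 ≡ 12. → (13, 12)
4P: (13, 12) + (4, 9). λ = (9 - 12)/(4 - 13) ≡ 16/10 mod 19. 10⁻¹ ≡ 2 (mod 19) since 10·2 = 20 ≡ 1, so λ ≡ 13.
  x = λ² - 13 - 4 = 169 - 17 ≡ 0; y = λ·(13 - 0) - 12 ≡ 5. → (0, 5)
5P: (0, 5) + (4, 9). λ = (9 - 5)/(4 - 0) ≡ 4/4 mod 19. 4⁻¹ ≡ 5 (mod 19), so λ ≡ 1.
  x = λ² - 0 - 4 = 1 - 4 ≡ 16; y = λ·(0 - 16) - 5 ≡ 17. → (16, 17)
6P: (16, 17) + (4, 9). λ = (9 - 17)/(4 - 16) ≡ 11/7 mod 19. 7⁻¹ ≡ 11 (mod 19) since 7·11 = 77 ≡ 1, so λ ≡ 7.
  x = λ² - 16 - 4 = 49 - 20 ≡ 10; y = λ·(16 - 10) - 17 ≡ 6. → (10, 6)
7P: (10, 6) + (4, 9). λ = (9 - 6)/(4 - 10) ≡ 3/13 mod 19. 13⁻¹ ≡ 3 (mod 19), so λ ≡ 9.
  x = λ² - 10 - 4 = 81 - 14 ≡ 10; y = λ·(10 - 10) - 6 ≡ 13. → (10, 13)
8P: (10, 13) + (4, 9). λ = (9 - 13)/(4 - 10) ≡ 15/13 mod 19. 13⁻¹ ≡ 3 (mod 19) since 13·3 = 39 ≡ 1, so λ ≡ 7.
  x = λ² - 10 - 4 = 49 - 14 ≡ 16; y = λ·(10 - 16) - 13 ≡ 2. → (16, 2)
9P: (16, 2) + (4, 9). λ = (9 - 2)/(4 - 16) ≡ 7/7 mod 19. 7⁻¹ ≡ 11 (mod 19), so λ ≡ 1.
  x = λ² - 16 - 4 = 1 - 20 ≡ 0; y = λ·(16 - 0) - 2 ≡ 14. → (0, 14)
10P: (0, 14) + (4, 9). λ = (9 - 14)/(4 - 0) ≡ 14/4 mod 19. 4⁻¹ ≡ 5 (mod 19), so λ ≡ 13.
  x = λ² - 0 - 4 = 169 - 4 ≡ 13; y = λ·(0 - 13) - 14 ≡ 7. → (13, 7)

(13, 7)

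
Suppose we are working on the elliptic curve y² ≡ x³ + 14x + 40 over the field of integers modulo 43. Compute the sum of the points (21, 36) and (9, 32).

(37, 16)

(21, 36) + (9, 32). λ = (32 - 36)/(9 - 21) ≡ 39/31 mod 43. 31⁻¹ ≡ 25 (mod 43) since 31·25 = 775 ≡ 1, so λ ≡ 29.
  x = λ² - 21 - 9 = 841 - 30 ≡ 37; y = λ·(21 - 37) - 36 ≡ 16. → (37, 16)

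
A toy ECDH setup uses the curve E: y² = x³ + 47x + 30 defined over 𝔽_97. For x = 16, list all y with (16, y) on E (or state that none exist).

x³ + 47x + 30 = 4878 ≡ 28 (mod 97).
28 is a non-residue mod 97; no y exists.

none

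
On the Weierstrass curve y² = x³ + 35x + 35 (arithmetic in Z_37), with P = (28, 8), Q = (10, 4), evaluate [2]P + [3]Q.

(12, 0)

First 2P:
Repeated addition: build up to 2P.
2P: tangent at (28, 8): λ = (3·28² + 35)/(2·8) ≡ 19/16. 16⁻¹ ≡ 7 (mod 37), so λ ≡ 19·7 ≡ 22.
  x = λ² - 28 - 28 = 484 - 56 ≡ 21; y = λ·(28 - 21) - 8 ≡ 35. → (21, 35)
2P = (21, 35).
Next 3Q:
Repeated addition: build up to 3Q.
2Q: tangent at (10, 4): λ = (3·10² + 35)/(2·4) ≡ 2/8. 8⁻¹ ≡ 14 (mod 37), so λ ≡ 2·14 ≡ 28.
  x = λ² - 10 - 10 = 784 - 20 ≡ 24; y = λ·(10 - 24) - 4 ≡ 11. → (24, 11)
3Q: (24, 11) + (10, 4). λ = (4 - 11)/(10 - 24) ≡ 30/23 mod 37. 23⁻¹ ≡ 29 (mod 37), so λ ≡ 19.
  x = λ² - 24 - 10 = 361 - 34 ≡ 31; y = λ·(24 - 31) - 11 ≡ 4. → (31, 4)
3Q = (31, 4).
Finally 2P + 3Q:
(21, 35) + (31, 4). λ = (4 - 35)/(31 - 21) ≡ 6/10 mod 37. 10⁻¹ ≡ 26 (mod 37) since 10·26 = 260 ≡ 1, so λ ≡ 8.
  x = λ² - 21 - 31 = 64 - 52 ≡ 12; y = λ·(21 - 12) - 35 ≡ 0. → (12, 0)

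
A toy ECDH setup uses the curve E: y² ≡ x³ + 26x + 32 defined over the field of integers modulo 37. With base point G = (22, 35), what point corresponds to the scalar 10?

Repeated addition: build up to 10G.
2G: tangent at (22, 35): λ = (3·22² + 26)/(2·35) ≡ 35/33. 33⁻¹ ≡ 9 (mod 37), so λ ≡ 35·9 ≡ 19.
  x = λ² - 22 - 22 = 361 - 44 ≡ 21; y = λ·(22 - 21) - 35 ≡ 21. → (21, 21)
3G: (21, 21) + (22, 35). λ = (35 - 21)/(22 - 21) ≡ 14/1 mod 37. 1⁻¹ ≡ 1 (mod 37) since 1·1 = 1 ≡ 1, so λ ≡ 14.
  x = λ² - 21 - 22 = 196 - 43 ≡ 5; y = λ·(21 - 5) - 21 ≡ 18. → (5, 18)
4G: (5, 18) + (22, 35). λ = (35 - 18)/(22 - 5) ≡ 17/17 mod 37. 17⁻¹ ≡ 24 (mod 37), so λ ≡ 1.
  x = λ² - 5 - 22 = 1 - 27 ≡ 11; y = λ·(5 - 11) - 18 ≡ 13. → (11, 13)
5G: (11, 13) + (22, 35). λ = (35 - 13)/(22 - 11) ≡ 22/11 mod 37. 11⁻¹ ≡ 27 (mod 37), so λ ≡ 2.
  x = λ² - 11 - 22 = 4 - 33 ≡ 8; y = λ·(11 - 8) - 13 ≡ 30. → (8, 30)
6G: (8, 30) + (22, 35). λ = (35 - 30)/(22 - 8) ≡ 5/14 mod 37. 14⁻¹ ≡ 8 (mod 37) since 14·8 = 112 ≡ 1, so λ ≡ 3.
  x = λ² - 8 - 22 = 9 - 30 ≡ 16; y = λ·(8 - 16) - 30 ≡ 20. → (16, 20)
7G: (16, 20) + (22, 35). λ = (35 - 20)/(22 - 16) ≡ 15/6 mod 37. 6⁻¹ ≡ 31 (mod 37) since 6·31 = 186 ≡ 1, so λ ≡ 21.
  x = λ² - 16 - 22 = 441 - 38 ≡ 33; y = λ·(16 - 33) - 20 ≡ 30. → (33, 30)
8G: (33, 30) + (22, 35). λ = (35 - 30)/(22 - 33) ≡ 5/26 mod 37. 26⁻¹ ≡ 10 (mod 37) since 26·10 = 260 ≡ 1, so λ ≡ 13.
  x = λ² - 33 - 22 = 169 - 55 ≡ 3; y = λ·(33 - 3) - 30 ≡ 27. → (3, 27)
9G: (3, 27) + (22, 35). λ = (35 - 27)/(22 - 3) ≡ 8/19 mod 37. 19⁻¹ ≡ 2 (mod 37) since 19·2 = 38 ≡ 1, so λ ≡ 16.
  x = λ² - 3 - 22 = 256 - 25 ≡ 9; y = λ·(3 - 9) - 27 ≡ 25. → (9, 25)
10G: (9, 25) + (22, 35). λ = (35 - 25)/(22 - 9) ≡ 10/13 mod 37. 13⁻¹ ≡ 20 (mod 37) since 13·20 = 260 ≡ 1, so λ ≡ 15.
  x = λ² - 9 - 22 = 225 - 31 ≡ 9; y = λ·(9 - 9) - 25 ≡ 12. → (9, 12)

(9, 12)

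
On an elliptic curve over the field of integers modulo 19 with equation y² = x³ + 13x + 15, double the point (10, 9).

tangent at (10, 9): λ = (3·10² + 13)/(2·9) ≡ 9/18. 18⁻¹ ≡ 18 (mod 19) since 18·18 = 324 ≡ 1, so λ ≡ 9·18 ≡ 10.
  x = λ² - 10 - 10 = 100 - 20 ≡ 4; y = λ·(10 - 4) - 9 ≡ 13. → (4, 13)

(4, 13)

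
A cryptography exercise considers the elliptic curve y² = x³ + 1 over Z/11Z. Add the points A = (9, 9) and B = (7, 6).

(9, 9) + (7, 6). λ = (6 - 9)/(7 - 9) ≡ 8/9 mod 11. 9⁻¹ ≡ 5 (mod 11) since 9·5 = 45 ≡ 1, so λ ≡ 7.
  x = λ² - 9 - 7 = 49 - 16 ≡ 0; y = λ·(9 - 0) - 9 ≡ 10. → (0, 10)

(0, 10)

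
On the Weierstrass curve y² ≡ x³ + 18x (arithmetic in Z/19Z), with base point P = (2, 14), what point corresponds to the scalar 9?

Double-and-add on 9 = (1001)₂. Start with P = (2, 14) for the leading 1-bit.
double: tangent at (2, 14): λ = (3·2² + 18)/(2·14) ≡ 11/9. 9⁻¹ ≡ 17 (mod 19) since 9·17 = 153 ≡ 1, so λ ≡ 11·17 ≡ 16.
  x = λ² - 2 - 2 = 256 - 4 ≡ 5; y = λ·(2 - 5) - 14 ≡ 14. → (5, 14)
double: tangent at (5, 14): λ = (3·5² + 18)/(2·14) ≡ 17/9. 9⁻¹ ≡ 17 (mod 19), so λ ≡ 17·17 ≡ 4.
  x = λ² - 5 - 5 = 16 - 10 ≡ 6; y = λ·(5 - 6) - 14 ≡ 1. → (6, 1)
double: tangent at (6, 1): λ = (3·6² + 18)/(2·1) ≡ 12/2. 2⁻¹ ≡ 10 (mod 19), so λ ≡ 12·10 ≡ 6.
  x = λ² - 6 - 6 = 36 - 12 ≡ 5; y = λ·(6 - 5) - 1 ≡ 5. → (5, 5)
add P: (5, 5) + (2, 14). λ = (14 - 5)/(2 - 5) ≡ 9/16 mod 19. 16⁻¹ ≡ 6 (mod 19), so λ ≡ 16.
  x = λ² - 5 - 2 = 256 - 7 ≡ 2; y = λ·(5 - 2) - 5 ≡ 5. → (2, 5)

(2, 5)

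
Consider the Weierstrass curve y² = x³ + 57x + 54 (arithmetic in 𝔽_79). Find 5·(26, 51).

(36, 16)

Write Q = (26, 51).
Double-and-add on 5 = (101)₂. Start with Q = (26, 51) for the leading 1-bit.
double: tangent at (26, 51): λ = (3·26² + 57)/(2·51) ≡ 31/23. 23⁻¹ ≡ 55 (mod 79), so λ ≡ 31·55 ≡ 46.
  x = λ² - 26 - 26 = 2116 - 52 ≡ 10; y = λ·(26 - 10) - 51 ≡ 53. → (10, 53)
double: tangent at (10, 53): λ = (3·10² + 57)/(2·53) ≡ 41/27. 27⁻¹ ≡ 41 (mod 79), so λ ≡ 41·41 ≡ 22.
  x = λ² - 10 - 10 = 484 - 20 ≡ 69; y = λ·(10 - 69) - 53 ≡ 71. → (69, 71)
add Q: (69, 71) + (26, 51). λ = (51 - 71)/(26 - 69) ≡ 59/36 mod 79. 36⁻¹ ≡ 11 (mod 79) since 36·11 = 396 ≡ 1, so λ ≡ 17.
  x = λ² - 69 - 26 = 289 - 95 ≡ 36; y = λ·(69 - 36) - 71 ≡ 16. → (36, 16)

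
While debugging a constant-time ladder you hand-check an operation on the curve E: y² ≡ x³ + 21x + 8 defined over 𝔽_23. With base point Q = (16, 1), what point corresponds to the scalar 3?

Repeated addition: build up to 3Q.
2Q: tangent at (16, 1): λ = (3·16² + 21)/(2·1) ≡ 7/2. 2⁻¹ ≡ 12 (mod 23) since 2·12 = 24 ≡ 1, so λ ≡ 7·12 ≡ 15.
  x = λ² - 16 - 16 = 225 - 32 ≡ 9; y = λ·(16 - 9) - 1 ≡ 12. → (9, 12)
3Q: (9, 12) + (16, 1). λ = (1 - 12)/(16 - 9) ≡ 12/7 mod 23. 7⁻¹ ≡ 10 (mod 23), so λ ≡ 5.
  x = λ² - 9 - 16 = 25 - 25 ≡ 0; y = λ·(9 - 0) - 12 ≡ 10. → (0, 10)

(0, 10)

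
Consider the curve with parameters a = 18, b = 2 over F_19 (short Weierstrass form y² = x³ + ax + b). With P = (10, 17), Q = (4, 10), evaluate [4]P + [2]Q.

(16, 4)

First 4P:
Double-and-add on 4 = (100)₂. Start with P = (10, 17) for the leading 1-bit.
double: tangent at (10, 17): λ = (3·10² + 18)/(2·17) ≡ 14/15. 15⁻¹ ≡ 14 (mod 19) since 15·14 = 210 ≡ 1, so λ ≡ 14·14 ≡ 6.
  x = λ² - 10 - 10 = 36 - 20 ≡ 16; y = λ·(10 - 16) - 17 ≡ 4. → (16, 4)
double: tangent at (16, 4): λ = (3·16² + 18)/(2·4) ≡ 7/8. 8⁻¹ ≡ 12 (mod 19), so λ ≡ 7·12 ≡ 8.
  x = λ² - 16 - 16 = 64 - 32 ≡ 13; y = λ·(16 - 13) - 4 ≡ 1. → (13, 1)
4P = (13, 1).
Next 2Q:
Repeated addition: build up to 2Q.
2Q: tangent at (4, 10): λ = (3·4² + 18)/(2·10) ≡ 9/1. 1⁻¹ ≡ 1 (mod 19), so λ ≡ 9·1 ≡ 9.
  x = λ² - 4 - 4 = 81 - 8 ≡ 16; y = λ·(4 - 16) - 10 ≡ 15. → (16, 15)
2Q = (16, 15).
Finally 4P + 2Q:
(13, 1) + (16, 15). λ = (15 - 1)/(16 - 13) ≡ 14/3 mod 19. 3⁻¹ ≡ 13 (mod 19), so λ ≡ 11.
  x = λ² - 13 - 16 = 121 - 29 ≡ 16; y = λ·(13 - 16) - 1 ≡ 4. → (16, 4)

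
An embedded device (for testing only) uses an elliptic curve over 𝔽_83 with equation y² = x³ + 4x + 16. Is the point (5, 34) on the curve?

y² = 34² ≡ 77; x³ + 4x + 16 = 161 ≡ 78 (mod 83). 77 ≠ 78.

no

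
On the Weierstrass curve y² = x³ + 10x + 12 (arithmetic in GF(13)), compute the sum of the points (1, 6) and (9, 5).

(2, 12)

(1, 6) + (9, 5). λ = (5 - 6)/(9 - 1) ≡ 12/8 mod 13. 8⁻¹ ≡ 5 (mod 13), so λ ≡ 8.
  x = λ² - 1 - 9 = 64 - 10 ≡ 2; y = λ·(1 - 2) - 6 ≡ 12. → (2, 12)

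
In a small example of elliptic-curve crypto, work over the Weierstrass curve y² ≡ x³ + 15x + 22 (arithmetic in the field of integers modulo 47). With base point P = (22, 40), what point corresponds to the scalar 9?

Double-and-add on 9 = (1001)₂. Start with P = (22, 40) for the leading 1-bit.
double: tangent at (22, 40): λ = (3·22² + 15)/(2·40) ≡ 10/33. 33⁻¹ ≡ 10 (mod 47), so λ ≡ 10·10 ≡ 6.
  x = λ² - 22 - 22 = 36 - 44 ≡ 39; y = λ·(22 - 39) - 40 ≡ 46. → (39, 46)
double: tangent at (39, 46): λ = (3·39² + 15)/(2·46) ≡ 19/45. 45⁻¹ ≡ 23 (mod 47), so λ ≡ 19·23 ≡ 14.
  x = λ² - 39 - 39 = 196 - 78 ≡ 24; y = λ·(39 - 24) - 46 ≡ 23. → (24, 23)
double: tangent at (24, 23): λ = (3·24² + 15)/(2·23) ≡ 4/46. 46⁻¹ ≡ 46 (mod 47), so λ ≡ 4·46 ≡ 43.
  x = λ² - 24 - 24 = 1849 - 48 ≡ 15; y = λ·(24 - 15) - 23 ≡ 35. → (15, 35)
add P: (15, 35) + (22, 40). λ = (40 - 35)/(22 - 15) ≡ 5/7 mod 47. 7⁻¹ ≡ 27 (mod 47) since 7·27 = 189 ≡ 1, so λ ≡ 41.
  x = λ² - 15 - 22 = 1681 - 37 ≡ 46; y = λ·(15 - 46) - 35 ≡ 10. → (46, 10)

(46, 10)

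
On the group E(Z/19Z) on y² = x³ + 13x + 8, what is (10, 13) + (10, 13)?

tangent at (10, 13): λ = (3·10² + 13)/(2·13) ≡ 9/7. 7⁻¹ ≡ 11 (mod 19), so λ ≡ 9·11 ≡ 4.
  x = λ² - 10 - 10 = 16 - 20 ≡ 15; y = λ·(10 - 15) - 13 ≡ 5. → (15, 5)

(15, 5)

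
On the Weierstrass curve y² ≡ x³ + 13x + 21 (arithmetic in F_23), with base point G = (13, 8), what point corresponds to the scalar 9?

Repeated addition: build up to 9G.
2G: tangent at (13, 8): λ = (3·13² + 13)/(2·8) ≡ 14/16. 16⁻¹ ≡ 13 (mod 23) since 16·13 = 208 ≡ 1, so λ ≡ 14·13 ≡ 21.
  x = λ² - 13 - 13 = 441 - 26 ≡ 1; y = λ·(13 - 1) - 8 ≡ 14. → (1, 14)
3G: (1, 14) + (13, 8). λ = (8 - 14)/(13 - 1) ≡ 17/12 mod 23. 12⁻¹ ≡ 2 (mod 23), so λ ≡ 11.
  x = λ² - 1 - 13 = 121 - 14 ≡ 15; y = λ·(1 - 15) - 14 ≡ 16. → (15, 16)
4G: (15, 16) + (13, 8). λ = (8 - 16)/(13 - 15) ≡ 15/21 mod 23. 21⁻¹ ≡ 11 (mod 23), so λ ≡ 4.
  x = λ² - 15 - 13 = 16 - 28 ≡ 11; y = λ·(15 - 11) - 16 ≡ 0. → (11, 0)
5G: (11, 0) + (13, 8). λ = (8 - 0)/(13 - 11) ≡ 8/2 mod 23. 2⁻¹ ≡ 12 (mod 23) since 2·12 = 24 ≡ 1, so λ ≡ 4.
  x = λ² - 11 - 13 = 16 - 24 ≡ 15; y = λ·(11 - 15) - 0 ≡ 7. → (15, 7)
6G: (15, 7) + (13, 8). λ = (8 - 7)/(13 - 15) ≡ 1/21 mod 23. 21⁻¹ ≡ 11 (mod 23) since 21·11 = 231 ≡ 1, so λ ≡ 11.
  x = λ² - 15 - 13 = 121 - 28 ≡ 1; y = λ·(15 - 1) - 7 ≡ 9. → (1, 9)
7G: (1, 9) + (13, 8). λ = (8 - 9)/(13 - 1) ≡ 22/12 mod 23. 12⁻¹ ≡ 2 (mod 23) since 12·2 = 24 ≡ 1, so λ ≡ 21.
  x = λ² - 1 - 13 = 441 - 14 ≡ 13; y = λ·(1 - 13) - 9 ≡ 15. → (13, 15)
8G: (13, 15) + (13, 8): same x and y₁ ≡ -y₂, so the sum is 𝒪.
9G: 𝒪 + (13, 8) = (13, 8) (identity).

(13, 8)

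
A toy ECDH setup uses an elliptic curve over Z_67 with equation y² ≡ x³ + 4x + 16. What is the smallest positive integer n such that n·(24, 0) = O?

2

2P: (24, 0) + (24, 0): same x and y₁ ≡ -y₂, so the sum is O.
2P = O, so the order is 2.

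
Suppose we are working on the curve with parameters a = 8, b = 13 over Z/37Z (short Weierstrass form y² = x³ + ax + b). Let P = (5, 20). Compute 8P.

(5, 17)

Repeated addition: build up to 8P.
2P: tangent at (5, 20): λ = (3·5² + 8)/(2·20) ≡ 9/3. 3⁻¹ ≡ 25 (mod 37) since 3·25 = 75 ≡ 1, so λ ≡ 9·25 ≡ 3.
  x = λ² - 5 - 5 = 9 - 10 ≡ 36; y = λ·(5 - 36) - 20 ≡ 35. → (36, 35)
3P: (36, 35) + (5, 20). λ = (20 - 35)/(5 - 36) ≡ 22/6 mod 37. 6⁻¹ ≡ 31 (mod 37), so λ ≡ 16.
  x = λ² - 36 - 5 = 256 - 41 ≡ 30; y = λ·(36 - 30) - 35 ≡ 24. → (30, 24)
4P: (30, 24) + (5, 20). λ = (20 - 24)/(5 - 30) ≡ 33/12 mod 37. 12⁻¹ ≡ 34 (mod 37) since 12·34 = 408 ≡ 1, so λ ≡ 12.
  x = λ² - 30 - 5 = 144 - 35 ≡ 35; y = λ·(30 - 35) - 24 ≡ 27. → (35, 27)
5P: (35, 27) + (5, 20). λ = (20 - 27)/(5 - 35) ≡ 30/7 mod 37. 7⁻¹ ≡ 16 (mod 37), so λ ≡ 36.
  x = λ² - 35 - 5 = 1296 - 40 ≡ 35; y = λ·(35 - 35) - 27 ≡ 10. → (35, 10)
6P: (35, 10) + (5, 20). λ = (20 - 10)/(5 - 35) ≡ 10/7 mod 37. 7⁻¹ ≡ 16 (mod 37), so λ ≡ 12.
  x = λ² - 35 - 5 = 144 - 40 ≡ 30; y = λ·(35 - 30) - 10 ≡ 13. → (30, 13)
7P: (30, 13) + (5, 20). λ = (20 - 13)/(5 - 30) ≡ 7/12 mod 37. 12⁻¹ ≡ 34 (mod 37), so λ ≡ 16.
  x = λ² - 30 - 5 = 256 - 35 ≡ 36; y = λ·(30 - 36) - 13 ≡ 2. → (36, 2)
8P: (36, 2) + (5, 20). λ = (20 - 2)/(5 - 36) ≡ 18/6 mod 37. 6⁻¹ ≡ 31 (mod 37) since 6·31 = 186 ≡ 1, so λ ≡ 3.
  x = λ² - 36 - 5 = 9 - 41 ≡ 5; y = λ·(36 - 5) - 2 ≡ 17. → (5, 17)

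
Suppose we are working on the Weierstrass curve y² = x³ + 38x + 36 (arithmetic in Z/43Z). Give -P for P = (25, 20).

(25, 23)

-(25, 20) = (25, -20 mod 43) = (25, 23).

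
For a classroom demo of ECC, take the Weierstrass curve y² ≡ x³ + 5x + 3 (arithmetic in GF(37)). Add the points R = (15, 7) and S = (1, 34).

(20, 0)

(15, 7) + (1, 34). λ = (34 - 7)/(1 - 15) ≡ 27/23 mod 37. 23⁻¹ ≡ 29 (mod 37), so λ ≡ 6.
  x = λ² - 15 - 1 = 36 - 16 ≡ 20; y = λ·(15 - 20) - 7 ≡ 0. → (20, 0)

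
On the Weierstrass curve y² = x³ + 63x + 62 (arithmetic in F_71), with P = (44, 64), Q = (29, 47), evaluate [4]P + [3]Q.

(35, 25)

First 4P:
Repeated addition: build up to 4P.
2P: tangent at (44, 64): λ = (3·44² + 63)/(2·64) ≡ 49/57. 57⁻¹ ≡ 5 (mod 71), so λ ≡ 49·5 ≡ 32.
  x = λ² - 44 - 44 = 1024 - 88 ≡ 13; y = λ·(44 - 13) - 64 ≡ 5. → (13, 5)
3P: (13, 5) + (44, 64). λ = (64 - 5)/(44 - 13) ≡ 59/31 mod 71. 31⁻¹ ≡ 55 (mod 71), so λ ≡ 50.
  x = λ² - 13 - 44 = 2500 - 57 ≡ 29; y = λ·(13 - 29) - 5 ≡ 47. → (29, 47)
4P: (29, 47) + (44, 64). λ = (64 - 47)/(44 - 29) ≡ 17/15 mod 71. 15⁻¹ ≡ 19 (mod 71) since 15·19 = 285 ≡ 1, so λ ≡ 39.
  x = λ² - 29 - 44 = 1521 - 73 ≡ 28; y = λ·(29 - 28) - 47 ≡ 63. → (28, 63)
4P = (28, 63).
Next 3Q:
Repeated addition: build up to 3Q.
2Q: tangent at (29, 47): λ = (3·29² + 63)/(2·47) ≡ 30/23. 23⁻¹ ≡ 34 (mod 71), so λ ≡ 30·34 ≡ 26.
  x = λ² - 29 - 29 = 676 - 58 ≡ 50; y = λ·(29 - 50) - 47 ≡ 46. → (50, 46)
3Q: (50, 46) + (29, 47). λ = (47 - 46)/(29 - 50) ≡ 1/50 mod 71. 50⁻¹ ≡ 27 (mod 71) since 50·27 = 1350 ≡ 1, so λ ≡ 27.
  x = λ² - 50 - 29 = 729 - 79 ≡ 11; y = λ·(50 - 11) - 46 ≡ 13. → (11, 13)
3Q = (11, 13).
Finally 4P + 3Q:
(28, 63) + (11, 13). λ = (13 - 63)/(11 - 28) ≡ 21/54 mod 71. 54⁻¹ ≡ 25 (mod 71), so λ ≡ 28.
  x = λ² - 28 - 11 = 784 - 39 ≡ 35; y = λ·(28 - 35) - 63 ≡ 25. → (35, 25)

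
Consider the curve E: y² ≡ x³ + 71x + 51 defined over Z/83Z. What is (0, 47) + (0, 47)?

tangent at (0, 47): λ = (3·0² + 71)/(2·47) ≡ 71/11. 11⁻¹ ≡ 68 (mod 83), so λ ≡ 71·68 ≡ 14.
  x = λ² - 0 - 0 = 196 - 0 ≡ 30; y = λ·(0 - 30) - 47 ≡ 31. → (30, 31)

(30, 31)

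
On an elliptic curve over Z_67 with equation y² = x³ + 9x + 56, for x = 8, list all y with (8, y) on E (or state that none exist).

x³ + 9x + 56 = 640 ≡ 37 (mod 67).
Square roots of 37 mod 67: 29 and 38 (since 29² = 841 ≡ 37).

29, 38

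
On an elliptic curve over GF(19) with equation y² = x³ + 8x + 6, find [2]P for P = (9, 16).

(12, 5)

tangent at (9, 16): λ = (3·9² + 8)/(2·16) ≡ 4/13. 13⁻¹ ≡ 3 (mod 19) since 13·3 = 39 ≡ 1, so λ ≡ 4·3 ≡ 12.
  x = λ² - 9 - 9 = 144 - 18 ≡ 12; y = λ·(9 - 12) - 16 ≡ 5. → (12, 5)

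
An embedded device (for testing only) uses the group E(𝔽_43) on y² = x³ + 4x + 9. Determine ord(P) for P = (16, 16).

6

2P: tangent at (16, 16): λ = (3·16² + 4)/(2·16) ≡ 41/32. 32⁻¹ ≡ 39 (mod 43), so λ ≡ 41·39 ≡ 8.
  x = λ² - 16 - 16 = 64 - 32 ≡ 32; y = λ·(16 - 32) - 16 ≡ 28. → (32, 28)
3P: (32, 28) + (16, 16). λ = (16 - 28)/(16 - 32) ≡ 31/27 mod 43. 27⁻¹ ≡ 8 (mod 43), so λ ≡ 33.
  x = λ² - 32 - 16 = 1089 - 48 ≡ 9; y = λ·(32 - 9) - 28 ≡ 0. → (9, 0)
4P: (9, 0) + (16, 16). λ = (16 - 0)/(16 - 9) ≡ 16/7 mod 43. 7⁻¹ ≡ 37 (mod 43) since 7·37 = 259 ≡ 1, so λ ≡ 33.
  x = λ² - 9 - 16 = 1089 - 25 ≡ 32; y = λ·(9 - 32) - 0 ≡ 15. → (32, 15)
5P: (32, 15) + (16, 16). λ = (16 - 15)/(16 - 32) ≡ 1/27 mod 43. 27⁻¹ ≡ 8 (mod 43) since 27·8 = 216 ≡ 1, so λ ≡ 8.
  x = λ² - 32 - 16 = 64 - 48 ≡ 16; y = λ·(32 - 16) - 15 ≡ 27. → (16, 27)
6P: (16, 27) + (16, 16): same x and y₁ ≡ -y₂, so the sum is the point at infinity.
6P = the point at infinity, so the order is 6.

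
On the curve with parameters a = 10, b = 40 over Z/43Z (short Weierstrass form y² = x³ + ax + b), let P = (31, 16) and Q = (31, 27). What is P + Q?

The two points share x = 31 and their y-coordinates satisfy 16 + 27 ≡ 0 (mod 43), so they are inverses. Their sum is O.

O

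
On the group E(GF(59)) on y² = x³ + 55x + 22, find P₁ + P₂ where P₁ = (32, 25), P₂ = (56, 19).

(32, 25) + (56, 19). λ = (19 - 25)/(56 - 32) ≡ 53/24 mod 59. 24⁻¹ ≡ 32 (mod 59) since 24·32 = 768 ≡ 1, so λ ≡ 44.
  x = λ² - 32 - 56 = 1936 - 88 ≡ 19; y = λ·(32 - 19) - 25 ≡ 16. → (19, 16)

(19, 16)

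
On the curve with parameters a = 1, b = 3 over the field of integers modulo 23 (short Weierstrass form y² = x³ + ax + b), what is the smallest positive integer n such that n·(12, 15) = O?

3

2P: tangent at (12, 15): λ = (3·12² + 1)/(2·15) ≡ 19/7. 7⁻¹ ≡ 10 (mod 23), so λ ≡ 19·10 ≡ 6.
  x = λ² - 12 - 12 = 36 - 24 ≡ 12; y = λ·(12 - 12) - 15 ≡ 8. → (12, 8)
3P: (12, 8) + (12, 15): same x and y₁ ≡ -y₂, so the sum is O.
3P = O, so the order is 3.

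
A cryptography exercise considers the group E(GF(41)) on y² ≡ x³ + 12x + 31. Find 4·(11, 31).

(0, 21)

Write Q = (11, 31).
Double-and-add on 4 = (100)₂. Start with Q = (11, 31) for the leading 1-bit.
double: tangent at (11, 31): λ = (3·11² + 12)/(2·31) ≡ 6/21. 21⁻¹ ≡ 2 (mod 41) since 21·2 = 42 ≡ 1, so λ ≡ 6·2 ≡ 12.
  x = λ² - 11 - 11 = 144 - 22 ≡ 40; y = λ·(11 - 40) - 31 ≡ 31. → (40, 31)
double: tangent at (40, 31): λ = (3·40² + 12)/(2·31) ≡ 15/21. 21⁻¹ ≡ 2 (mod 41), so λ ≡ 15·2 ≡ 30.
  x = λ² - 40 - 40 = 900 - 80 ≡ 0; y = λ·(40 - 0) - 31 ≡ 21. → (0, 21)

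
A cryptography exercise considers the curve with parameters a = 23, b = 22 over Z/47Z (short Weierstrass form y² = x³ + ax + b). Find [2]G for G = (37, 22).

(24, 4)

tangent at (37, 22): λ = (3·37² + 23)/(2·22) ≡ 41/44. 44⁻¹ ≡ 31 (mod 47) since 44·31 = 1364 ≡ 1, so λ ≡ 41·31 ≡ 2.
  x = λ² - 37 - 37 = 4 - 74 ≡ 24; y = λ·(37 - 24) - 22 ≡ 4. → (24, 4)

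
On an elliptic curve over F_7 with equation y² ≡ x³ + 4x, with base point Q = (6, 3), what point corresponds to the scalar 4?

(0, 0)

Double-and-add on 4 = (100)₂. Start with Q = (6, 3) for the leading 1-bit.
double: tangent at (6, 3): λ = (3·6² + 4)/(2·3) ≡ 0/6. 6⁻¹ ≡ 6 (mod 7), so λ ≡ 0·6 ≡ 0.
  x = λ² - 6 - 6 = 0 - 12 ≡ 2; y = λ·(6 - 2) - 3 ≡ 4. → (2, 4)
double: tangent at (2, 4): λ = (3·2² + 4)/(2·4) ≡ 2/1. 1⁻¹ ≡ 1 (mod 7) since 1·1 = 1 ≡ 1, so λ ≡ 2·1 ≡ 2.
  x = λ² - 2 - 2 = 4 - 4 ≡ 0; y = λ·(2 - 0) - 4 ≡ 0. → (0, 0)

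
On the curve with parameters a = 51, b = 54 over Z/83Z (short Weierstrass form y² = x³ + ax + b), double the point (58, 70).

tangent at (58, 70): λ = (3·58² + 51)/(2·70) ≡ 17/57. 57⁻¹ ≡ 67 (mod 83), so λ ≡ 17·67 ≡ 60.
  x = λ² - 58 - 58 = 3600 - 116 ≡ 81; y = λ·(58 - 81) - 70 ≡ 44. → (81, 44)

(81, 44)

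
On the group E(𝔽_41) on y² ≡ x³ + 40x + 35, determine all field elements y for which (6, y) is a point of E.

x³ + 40x + 35 = 491 ≡ 40 (mod 41).
Square roots of 40 mod 41: 9 and 32 (since 9² = 81 ≡ 40).

9, 32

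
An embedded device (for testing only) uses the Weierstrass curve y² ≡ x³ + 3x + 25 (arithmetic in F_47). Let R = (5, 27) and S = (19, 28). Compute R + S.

(29, 25)

(5, 27) + (19, 28). λ = (28 - 27)/(19 - 5) ≡ 1/14 mod 47. 14⁻¹ ≡ 37 (mod 47), so λ ≡ 37.
  x = λ² - 5 - 19 = 1369 - 24 ≡ 29; y = λ·(5 - 29) - 27 ≡ 25. → (29, 25)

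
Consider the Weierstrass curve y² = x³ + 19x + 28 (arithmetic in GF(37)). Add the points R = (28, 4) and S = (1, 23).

(28, 4) + (1, 23). λ = (23 - 4)/(1 - 28) ≡ 19/10 mod 37. 10⁻¹ ≡ 26 (mod 37), so λ ≡ 13.
  x = λ² - 28 - 1 = 169 - 29 ≡ 29; y = λ·(28 - 29) - 4 ≡ 20. → (29, 20)

(29, 20)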